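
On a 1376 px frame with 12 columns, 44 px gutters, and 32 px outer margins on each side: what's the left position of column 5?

484 px

Inside the margins: 1376 − 64 = 1312 px.
1312 − 11·44 = 828; ÷12 gives c = 69 px.
Each column+gutter stride is 113 px; 4 of them past the 32 px margin is 32 + 452 = 484 px.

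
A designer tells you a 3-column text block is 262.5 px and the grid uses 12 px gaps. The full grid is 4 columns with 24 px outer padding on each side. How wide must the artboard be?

262.5 − 2·12 = 238.5; ÷3 gives c = 79.5 px.
Artboard = 2·24 + 4·79.5 + 3·12 = 48 + 318 + 36 = 402 px.

402 px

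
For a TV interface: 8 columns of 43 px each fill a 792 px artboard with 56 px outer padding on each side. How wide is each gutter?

48 px

Inside the margins: 792 − 112 = 680 px.
8·43 + 7g = 680 → 7g = 336 → g = 48 px.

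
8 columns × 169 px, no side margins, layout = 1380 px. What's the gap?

4 px

Columns use 1352 px, leaving 28 px across 7 gaps = 4 px each.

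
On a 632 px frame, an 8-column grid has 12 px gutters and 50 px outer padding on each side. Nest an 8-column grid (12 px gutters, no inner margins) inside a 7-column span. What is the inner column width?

47.5 px

Outer content = 632 − 2·50 = 532 px.
532 − 7·12 = 448; ÷8 gives c = 56 px.
Span of 7: 7·56 + 6·12 = 392 + 72 = 464 px.
464 − 7·12 = 380; ÷8 gives d = 47.5 px.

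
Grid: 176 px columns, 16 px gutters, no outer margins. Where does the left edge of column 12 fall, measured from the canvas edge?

Before column 12: 11 columns + 11 gutters.
Offset = 11·(176 + 16) = 11·192 = 2112 px.

2112 px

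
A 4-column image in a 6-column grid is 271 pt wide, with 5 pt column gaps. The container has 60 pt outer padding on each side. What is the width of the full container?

271 − 3·5 = 256; ÷4 gives c = 64 pt.
Total width: 2·60 + 6·64 + 5·5 = 529 pt.

529 pt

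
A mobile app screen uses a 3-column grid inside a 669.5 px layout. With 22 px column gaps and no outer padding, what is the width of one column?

3c + 2·22 = 669.5 → 3c = 625.5 → c = 208.5 px.

208.5 px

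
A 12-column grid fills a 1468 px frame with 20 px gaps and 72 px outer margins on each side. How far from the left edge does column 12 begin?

Content = 1468 − 2·72 = 1324 px.
1324 − 11·20 = 1104; ÷12 gives c = 92 px.
Column 12 starts at margin + 11·(column + gutter) = 72 + 11·112 = 1304 px.

1304 px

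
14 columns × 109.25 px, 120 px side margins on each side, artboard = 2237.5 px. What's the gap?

36 px

Content width = 2237.5 − 2·120 = 1997.5 px.
14 columns take 14·109.25 = 1529.5 px; remaining 468 splits into 13 gaps.
g = 468 / 13 = 36 px.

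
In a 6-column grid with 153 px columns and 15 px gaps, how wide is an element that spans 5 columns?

Span of 5: 5·153 + 4·15 = 765 + 60 = 825 px.

825 px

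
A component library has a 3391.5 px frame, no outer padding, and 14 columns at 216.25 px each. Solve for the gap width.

14·216.25 + 13g = 3391.5 → 13g = 364 → g = 28 px.

28 px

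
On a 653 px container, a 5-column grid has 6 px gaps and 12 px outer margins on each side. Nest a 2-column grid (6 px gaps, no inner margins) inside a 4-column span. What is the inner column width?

248 px

Take off 24 px of margins, leaving 629 px.
629 − 4·6 = 605; ÷5 gives c = 121 px.
Span of 4: 4·121 + 3·6 = 484 + 18 = 502 px.
Subtracting 1 gap of 6 leaves 496 for 2 columns, so d = 248 px.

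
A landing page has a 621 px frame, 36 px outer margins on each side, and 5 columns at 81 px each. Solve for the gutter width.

36 px

Subtract both margins: 621 − 2·36 = 549 px.
5 columns take 5·81 = 405 px; remaining 144 splits into 4 gutters.
g = 144 / 4 = 36 px.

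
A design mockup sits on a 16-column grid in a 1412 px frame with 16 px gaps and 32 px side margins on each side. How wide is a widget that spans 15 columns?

Content width = 1412 − 2·32 = 1348 px.
Subtracting 15 gaps of 16 leaves 1108 for 16 columns, so c = 69.25 px.
Span of 15: 15·69.25 + 14·16 = 1038.75 + 224 = 1262.75 px.

1262.75 px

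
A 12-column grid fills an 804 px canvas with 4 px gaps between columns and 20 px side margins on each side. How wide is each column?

60 px

Inside the margins: 804 − 40 = 764 px.
764 − 11·4 = 720; ÷12 gives c = 60 px.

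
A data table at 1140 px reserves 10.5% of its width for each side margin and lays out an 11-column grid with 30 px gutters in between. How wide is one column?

54.6 px

Each margin = 10.5% of 1140 = 119.7 px; content = 1140 − 2·119.7 = 900.6 px.
900.6 − 10·30 = 600.6; ÷11 gives c = 54.6 px.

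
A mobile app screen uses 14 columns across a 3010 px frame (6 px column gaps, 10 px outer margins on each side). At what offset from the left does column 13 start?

Inside the margins: 3010 − 20 = 2990 px.
14c + 13·6 = 2990 → 14c = 2912 → c = 208 px.
Each column+gutter stride is 214 px; 12 of them past the 10 px margin is 10 + 2568 = 2578 px.

2578 px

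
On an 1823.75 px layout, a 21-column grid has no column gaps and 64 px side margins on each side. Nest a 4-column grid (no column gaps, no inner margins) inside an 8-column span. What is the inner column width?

161.5 px

Take off 128 px of margins, leaving 1695.75 px.
1695.75 / 21 = 80.75 px per column.
8-column span = 8·80.75 = 646 px.
646 / 4 = 161.5 px per column.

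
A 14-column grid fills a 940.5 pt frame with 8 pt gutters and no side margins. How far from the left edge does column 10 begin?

14 columns + 13 gutters: 14c + 13·8 = 940.5.
14c = 940.5 − 104 = 836.5, so c = 59.75 pt.
No margin, so column 10 starts at 9·(column + gutter) = 9·67.75 = 609.75 pt.

609.75 pt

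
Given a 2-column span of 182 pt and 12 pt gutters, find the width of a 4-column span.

376 pt

182 − 1·12 = 170; ÷2 gives c = 85 pt.
4 columns plus 3 gutters: 340 + 36 = 376 pt.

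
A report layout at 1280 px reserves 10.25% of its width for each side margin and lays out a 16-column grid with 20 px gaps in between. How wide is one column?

44.85 px

Margins: 10.25% × 1280 = 131.2 px each, so content = 1280 − 262.4 = 1017.6 px.
1017.6 − 15·20 = 717.6; ÷16 gives c = 44.85 px.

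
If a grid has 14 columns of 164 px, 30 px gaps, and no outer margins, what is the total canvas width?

Canvas = 14·164 + 13·30 = 2296 + 390 = 2686 px.

2686 px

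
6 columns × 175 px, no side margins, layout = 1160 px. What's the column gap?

6 columns take 6·175 = 1050 px; remaining 110 splits into 5 column gaps.
g = 110 / 5 = 22 px.

22 px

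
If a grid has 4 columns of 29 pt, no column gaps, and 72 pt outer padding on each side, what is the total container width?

Total width: 2·72 + 4·29 = 260 pt.

260 pt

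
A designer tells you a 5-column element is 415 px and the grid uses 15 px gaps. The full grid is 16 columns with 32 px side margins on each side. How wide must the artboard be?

Subtracting 4 gaps of 15 leaves 355 for 5 columns, so c = 71 px.
Adding margins, columns and gutters: 64 + 1136 + 225 = 1425 px.

1425 px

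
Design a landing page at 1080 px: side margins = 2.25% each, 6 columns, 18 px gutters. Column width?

156.9 px

Margins: 2.25% × 1080 = 24.3 px each, so content = 1080 − 48.6 = 1031.4 px.
1031.4 − 5·18 = 941.4; ÷6 gives c = 156.9 px.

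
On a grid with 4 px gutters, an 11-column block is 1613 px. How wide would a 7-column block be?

Subtracting 10 gutters of 4 leaves 1573 for 11 columns, so c = 143 px.
7-column span = 7·143 + 6·4 = 1025 px.

1025 px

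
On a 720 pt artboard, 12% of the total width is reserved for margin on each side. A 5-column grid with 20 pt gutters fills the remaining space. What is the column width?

93.44 pt

Margins: 12% × 720 = 86.4 pt each, so content = 720 − 172.8 = 547.2 pt.
547.2 − 4·20 = 467.2; ÷5 gives c = 93.44 pt.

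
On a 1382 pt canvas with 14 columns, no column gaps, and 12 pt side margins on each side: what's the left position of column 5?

Take off 24 pt of margins, leaving 1358 pt.
1358 / 14 = 97 pt per column.
Column 5 starts at margin + 4·(column + gutter) = 12 + 4·97 = 400 pt.

400 pt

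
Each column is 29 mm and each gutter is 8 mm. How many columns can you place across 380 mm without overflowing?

10 columns

10 columns: 10·29 + 9·8 = 362 mm ≤ 380.
11 columns: 399 mm > 380. So 10.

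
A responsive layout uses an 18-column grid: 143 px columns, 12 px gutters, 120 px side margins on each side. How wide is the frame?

Total width: 2·120 + 18·143 + 17·12 = 3018 px.

3018 px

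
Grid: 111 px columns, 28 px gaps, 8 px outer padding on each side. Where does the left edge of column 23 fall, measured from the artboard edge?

3066 px

Column 23 starts at margin + 22·(column + gutter) = 8 + 22·139 = 3066 px.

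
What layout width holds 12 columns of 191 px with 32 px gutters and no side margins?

Total width: 12·191 + 11·32 = 2644 px.

2644 px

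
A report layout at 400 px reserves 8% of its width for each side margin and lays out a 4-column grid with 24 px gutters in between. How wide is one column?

Each margin = 8% of 400 = 32 px; content = 400 − 2·32 = 336 px.
4 columns + 3 gutters: 4c + 3·24 = 336.
4c = 336 − 72 = 264, so c = 66 px.

66 px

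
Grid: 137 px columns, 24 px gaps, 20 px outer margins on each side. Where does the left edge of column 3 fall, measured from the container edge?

Each column+gutter stride is 161 px; 2 of them past the 20 px margin is 20 + 322 = 342 px.

342 px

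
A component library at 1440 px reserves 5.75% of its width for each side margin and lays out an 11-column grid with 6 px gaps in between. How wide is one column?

Each margin = 5.75% of 1440 = 82.8 px; content = 1440 − 2·82.8 = 1274.4 px.
11c + 10·6 = 1274.4 → 11c = 1214.4 → c = 110.4 px.

110.4 px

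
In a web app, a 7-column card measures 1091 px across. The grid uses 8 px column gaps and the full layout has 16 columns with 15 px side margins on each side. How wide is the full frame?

2534 px

7 columns + 6 column gaps: 7c + 6·8 = 1091.
7c = 1091 − 48 = 1043, so c = 149 px.
Total width: 2·15 + 16·149 + 15·8 = 2534 px.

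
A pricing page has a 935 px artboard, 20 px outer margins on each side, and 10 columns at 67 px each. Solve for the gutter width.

25 px

Inside the margins: 935 − 40 = 895 px.
10 columns take 10·67 = 670 px; remaining 225 splits into 9 gutters.
g = 225 / 9 = 25 px.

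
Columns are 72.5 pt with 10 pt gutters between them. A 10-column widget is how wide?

815 pt

10-column span = 10·72.5 + 9·10 = 815 pt.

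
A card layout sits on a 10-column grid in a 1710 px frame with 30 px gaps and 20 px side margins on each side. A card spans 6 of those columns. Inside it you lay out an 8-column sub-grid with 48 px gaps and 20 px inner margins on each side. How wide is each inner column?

Inside the margins: 1710 − 40 = 1670 px.
1670 − 9·30 = 1400; ÷10 gives c = 140 px.
Span of 6: 6·140 + 5·30 = 840 + 150 = 990 px.
Inner content = 990 − 2·20 = 950 px.
8d + 7·48 = 950 → 8d = 614 → d = 76.75 px.

76.75 px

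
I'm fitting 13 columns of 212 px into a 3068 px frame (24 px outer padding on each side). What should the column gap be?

Inside the margins: 3068 − 48 = 3020 px.
Columns use 2756 px, leaving 264 px across 12 column gaps = 22 px each.

22 px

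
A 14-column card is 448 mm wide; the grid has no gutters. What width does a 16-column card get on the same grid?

With no gutters, each column is 448/14 = 32 mm.
With no gutters, 16 columns span 16·32 = 512 mm.

512 mm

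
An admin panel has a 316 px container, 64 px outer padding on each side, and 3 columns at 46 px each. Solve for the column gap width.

Take off 128 px of margins, leaving 188 px.
3 columns take 3·46 = 138 px; remaining 50 splits into 2 column gaps.
g = 50 / 2 = 25 px.

25 px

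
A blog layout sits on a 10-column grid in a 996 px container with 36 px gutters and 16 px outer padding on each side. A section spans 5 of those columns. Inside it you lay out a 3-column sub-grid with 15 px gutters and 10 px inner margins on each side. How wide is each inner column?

138 px

Subtract both margins: 996 − 2·16 = 964 px.
10 columns + 9 gutters: 10c + 9·36 = 964.
10c = 964 − 324 = 640, so c = 64 px.
5-column span = 5·64 + 4·36 = 464 px.
Inner content = 464 − 2·10 = 444 px.
3d + 2·15 = 444 → 3d = 414 → d = 138 px.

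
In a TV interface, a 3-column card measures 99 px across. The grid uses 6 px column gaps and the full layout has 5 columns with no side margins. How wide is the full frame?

169 px

3 columns + 2 column gaps: 3c + 2·6 = 99.
3c = 99 − 12 = 87, so c = 29 px.
Frame = 5·29 + 4·6 = 145 + 24 = 169 px.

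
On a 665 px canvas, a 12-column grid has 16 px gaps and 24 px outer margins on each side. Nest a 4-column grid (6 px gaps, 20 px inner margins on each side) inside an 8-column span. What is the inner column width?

Inside the margins: 665 − 48 = 617 px.
12c + 11·16 = 617 → 12c = 441 → c = 36.75 px.
8-column span = 8·36.75 + 7·16 = 406 px.
Inner content = 406 − 2·20 = 366 px.
Subtracting 3 gaps of 6 leaves 348 for 4 columns, so d = 87 px.

87 px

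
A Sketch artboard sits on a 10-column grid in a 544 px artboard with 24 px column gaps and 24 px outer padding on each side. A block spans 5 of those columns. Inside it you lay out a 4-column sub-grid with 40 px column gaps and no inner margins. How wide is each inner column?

29 px

Inside the margins: 544 − 48 = 496 px.
496 − 9·24 = 280; ÷10 gives c = 28 px.
5 columns plus 4 column gaps: 140 + 96 = 236 px.
4d + 3·40 = 236 → 4d = 116 → d = 29 px.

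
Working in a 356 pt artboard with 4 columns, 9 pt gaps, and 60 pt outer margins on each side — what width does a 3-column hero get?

174.75 pt

Subtract both margins: 356 − 2·60 = 236 pt.
Subtracting 3 gaps of 9 leaves 209 for 4 columns, so c = 52.25 pt.
3 columns plus 2 gaps: 156.75 + 18 = 174.75 pt.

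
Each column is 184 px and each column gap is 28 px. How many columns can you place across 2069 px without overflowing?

Each extra column adds 184 + 28 = 212 px.
(2069 + 28) / 212 = 9.89, so 9 columns fit.

9 columns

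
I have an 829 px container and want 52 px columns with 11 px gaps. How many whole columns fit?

13 columns

Each extra column adds 52 + 11 = 63 px.
(829 + 11) / 63 = 13.33, so 13 columns fit.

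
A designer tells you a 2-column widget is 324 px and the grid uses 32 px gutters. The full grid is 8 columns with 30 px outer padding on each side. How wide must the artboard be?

324 − 1·32 = 292; ÷2 gives c = 146 px.
Adding margins, columns and gutters: 60 + 1168 + 224 = 1452 px.

1452 px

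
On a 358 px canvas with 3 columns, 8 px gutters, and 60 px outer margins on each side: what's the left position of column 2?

Inside the margins: 358 − 120 = 238 px.
3c + 2·8 = 238 → 3c = 222 → c = 74 px.
Each column+gutter stride is 82 px; 1 of them past the 60 px margin is 60 + 82 = 142 px.

142 px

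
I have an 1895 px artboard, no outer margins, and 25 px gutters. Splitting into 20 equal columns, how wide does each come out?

71 px

1895 − 19·25 = 1420; ÷20 gives c = 71 px.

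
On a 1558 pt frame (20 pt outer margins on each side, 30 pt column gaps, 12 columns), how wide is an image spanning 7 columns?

873 pt

Inside the margins: 1558 − 40 = 1518 pt.
12c + 11·30 = 1518 → 12c = 1188 → c = 99 pt.
7-column span = 7·99 + 6·30 = 873 pt.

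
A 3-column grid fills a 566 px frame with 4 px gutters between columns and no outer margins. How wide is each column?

566 − 2·4 = 558; ÷3 gives c = 186 px.

186 px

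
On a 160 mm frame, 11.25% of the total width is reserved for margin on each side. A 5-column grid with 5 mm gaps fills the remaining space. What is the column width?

20.8 mm

Each margin = 11.25% of 160 = 18 mm; content = 160 − 2·18 = 124 mm.
124 − 4·5 = 104; ÷5 gives c = 20.8 mm.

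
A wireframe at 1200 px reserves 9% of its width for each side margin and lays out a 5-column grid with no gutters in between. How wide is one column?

196.8 px

Margins: 9% × 1200 = 108 px each, so content = 1200 − 216 = 984 px.
984 / 5 = 196.8 px per column.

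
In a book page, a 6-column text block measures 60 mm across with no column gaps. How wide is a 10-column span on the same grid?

With no column gaps, each column is 60/6 = 10 mm.
With no column gaps, 10 columns span 10·10 = 100 mm.

100 mm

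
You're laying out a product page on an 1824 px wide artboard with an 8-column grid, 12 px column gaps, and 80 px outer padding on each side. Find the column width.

Content width = 1824 − 2·80 = 1664 px.
1664 − 7·12 = 1580; ÷8 gives c = 197.5 px.

197.5 px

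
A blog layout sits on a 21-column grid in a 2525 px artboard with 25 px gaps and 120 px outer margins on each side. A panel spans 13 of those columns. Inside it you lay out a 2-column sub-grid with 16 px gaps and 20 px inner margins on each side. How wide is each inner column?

Subtract both margins: 2525 − 2·120 = 2285 px.
21 columns + 20 gaps: 21c + 20·25 = 2285.
21c = 2285 − 500 = 1785, so c = 85 px.
13-column span = 13·85 + 12·25 = 1405 px.
Inner content = 1405 − 2·20 = 1365 px.
2d + 1·16 = 1365 → 2d = 1349 → d = 674.5 px.

674.5 px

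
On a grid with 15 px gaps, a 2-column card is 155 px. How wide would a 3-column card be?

240 px

Subtracting 1 gap of 15 leaves 140 for 2 columns, so c = 70 px.
3-column span = 3·70 + 2·15 = 240 px.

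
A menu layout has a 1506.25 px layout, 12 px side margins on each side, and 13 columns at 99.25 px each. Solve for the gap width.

Take off 24 px of margins, leaving 1482.25 px.
13·99.25 + 12g = 1482.25 → 12g = 192 → g = 16 px.

16 px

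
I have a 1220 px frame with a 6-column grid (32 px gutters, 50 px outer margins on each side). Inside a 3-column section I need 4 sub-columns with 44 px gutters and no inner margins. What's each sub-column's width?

103 px

Subtract both margins: 1220 − 2·50 = 1120 px.
6c + 5·32 = 1120 → 6c = 960 → c = 160 px.
3 columns plus 2 gutters: 480 + 64 = 544 px.
4 columns + 3 gutters: 4d + 3·44 = 544.
4d = 544 − 132 = 412, so d = 103 px.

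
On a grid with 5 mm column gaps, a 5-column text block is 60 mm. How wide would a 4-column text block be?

60 − 4·5 = 40; ÷5 gives c = 8 mm.
4 columns plus 3 column gaps: 32 + 15 = 47 mm.

47 mm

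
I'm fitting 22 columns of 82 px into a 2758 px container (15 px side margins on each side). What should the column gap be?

Subtract both margins: 2758 − 2·15 = 2728 px.
22·82 + 21g = 2728 → 21g = 924 → g = 44 px.

44 px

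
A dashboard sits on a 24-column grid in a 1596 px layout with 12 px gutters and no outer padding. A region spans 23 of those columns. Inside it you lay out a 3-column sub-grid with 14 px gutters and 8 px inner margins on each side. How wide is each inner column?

495 px

24c + 23·12 = 1596 → 24c = 1320 → c = 55 px.
23 columns plus 22 gutters: 1265 + 264 = 1529 px.
Inner content = 1529 − 2·8 = 1513 px.
3d + 2·14 = 1513 → 3d = 1485 → d = 495 px.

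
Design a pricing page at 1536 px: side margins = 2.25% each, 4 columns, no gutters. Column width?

366.72 px

1536 × (1 − 2·2.25%) = 1536 × 95.5% = 1466.88 px for the columns.
With no gutters, each column is 1466.88/4 = 366.72 px.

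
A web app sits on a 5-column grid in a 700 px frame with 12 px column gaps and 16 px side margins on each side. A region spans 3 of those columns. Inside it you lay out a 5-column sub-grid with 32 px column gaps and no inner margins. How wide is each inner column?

Outer content = 700 − 2·16 = 668 px.
668 − 4·12 = 620; ÷5 gives c = 124 px.
Span of 3: 3·124 + 2·12 = 372 + 24 = 396 px.
396 − 4·32 = 268; ÷5 gives d = 53.6 px.

53.6 px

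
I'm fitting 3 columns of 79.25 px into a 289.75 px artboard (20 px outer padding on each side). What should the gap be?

Inside the margins: 289.75 − 40 = 249.75 px.
Columns use 237.75 px, leaving 12 px across 2 gaps = 6 px each.

6 px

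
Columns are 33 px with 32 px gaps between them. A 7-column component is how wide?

423 px

7 columns plus 6 gaps: 231 + 192 = 423 px.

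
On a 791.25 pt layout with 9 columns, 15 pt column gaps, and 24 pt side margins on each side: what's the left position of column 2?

108.25 pt

Subtract both margins: 791.25 − 2·24 = 743.25 pt.
743.25 − 8·15 = 623.25; ÷9 gives c = 69.25 pt.
Column 2 starts at margin + 1·(column + gutter) = 24 + 1·84.25 = 108.25 pt.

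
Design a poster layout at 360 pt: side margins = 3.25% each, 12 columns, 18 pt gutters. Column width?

11.55 pt

360 × (1 − 2·3.25%) = 360 × 93.5% = 336.6 pt for the columns.
Subtracting 11 gutters of 18 leaves 138.6 for 12 columns, so c = 11.55 pt.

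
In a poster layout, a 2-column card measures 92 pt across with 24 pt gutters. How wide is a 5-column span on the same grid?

266 pt

2c + 1·24 = 92 → 2c = 68 → c = 34 pt.
5-column span = 5·34 + 4·24 = 266 pt.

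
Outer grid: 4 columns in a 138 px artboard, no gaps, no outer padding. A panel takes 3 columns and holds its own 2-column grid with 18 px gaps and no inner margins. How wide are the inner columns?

4c = 138 → c = 34.5 px.
With no gaps, 3 columns span 3·34.5 = 103.5 px.
2d + 1·18 = 103.5 → 2d = 85.5 → d = 42.75 px.

42.75 px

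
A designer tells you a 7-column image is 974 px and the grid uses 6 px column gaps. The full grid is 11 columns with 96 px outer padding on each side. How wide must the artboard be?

7c + 6·6 = 974 → 7c = 938 → c = 134 px.
Adding margins, columns and gutters: 192 + 1474 + 60 = 1726 px.

1726 px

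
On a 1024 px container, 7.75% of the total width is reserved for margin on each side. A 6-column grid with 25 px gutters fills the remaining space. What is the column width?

123.38 px

1024 × (1 − 2·7.75%) = 1024 × 84.5% = 865.28 px for the columns.
6 columns + 5 gutters: 6c + 5·25 = 865.28.
6c = 865.28 − 125 = 740.28, so c = 123.38 px.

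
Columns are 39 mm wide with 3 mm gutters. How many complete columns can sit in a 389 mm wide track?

k columns need k·39 + (k−1)·3 = k·42 − 3.
k·42 − 3 ≤ 389 → k ≤ 392 / 42 ≈ 9.33, so k = 9.

9 columns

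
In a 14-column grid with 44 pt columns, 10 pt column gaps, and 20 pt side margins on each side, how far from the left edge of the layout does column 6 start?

Column 6 starts at margin + 5·(column + gutter) = 20 + 5·54 = 290 pt.

290 pt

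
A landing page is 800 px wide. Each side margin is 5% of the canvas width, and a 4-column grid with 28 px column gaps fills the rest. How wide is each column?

159 px

Each margin = 5% of 800 = 40 px; content = 800 − 2·40 = 720 px.
4 columns + 3 column gaps: 4c + 3·28 = 720.
4c = 720 − 84 = 636, so c = 159 px.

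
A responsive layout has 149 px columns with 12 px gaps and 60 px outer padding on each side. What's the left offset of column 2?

221 px

Each column+gutter stride is 161 px; 1 of them past the 60 px margin is 60 + 161 = 221 px.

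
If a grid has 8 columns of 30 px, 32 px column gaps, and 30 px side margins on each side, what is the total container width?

524 px

Total width: 2·30 + 8·30 + 7·32 = 524 px.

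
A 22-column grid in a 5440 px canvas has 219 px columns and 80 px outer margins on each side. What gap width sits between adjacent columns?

Take off 160 px of margins, leaving 5280 px.
Columns use 4818 px, leaving 462 px across 21 gaps = 22 px each.

22 px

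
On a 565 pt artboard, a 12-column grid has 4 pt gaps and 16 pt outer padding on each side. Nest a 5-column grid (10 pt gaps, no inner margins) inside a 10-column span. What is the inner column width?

Outer content = 565 − 2·16 = 533 pt.
533 − 11·4 = 489; ÷12 gives c = 40.75 pt.
10 columns plus 9 gaps: 407.5 + 36 = 443.5 pt.
5 columns + 4 gaps: 5d + 4·10 = 443.5.
5d = 443.5 − 40 = 403.5, so d = 80.7 pt.

80.7 pt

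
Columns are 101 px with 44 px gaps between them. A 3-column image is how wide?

Span of 3: 3·101 + 2·44 = 303 + 88 = 391 px.

391 px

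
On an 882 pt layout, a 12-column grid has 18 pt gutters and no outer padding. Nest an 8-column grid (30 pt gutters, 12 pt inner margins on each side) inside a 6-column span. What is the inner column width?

12c + 11·18 = 882 → 12c = 684 → c = 57 pt.
Span of 6: 6·57 + 5·18 = 342 + 90 = 432 pt.
Inner content = 432 − 2·12 = 408 pt.
Subtracting 7 gutters of 30 leaves 198 for 8 columns, so d = 24.75 pt.

24.75 pt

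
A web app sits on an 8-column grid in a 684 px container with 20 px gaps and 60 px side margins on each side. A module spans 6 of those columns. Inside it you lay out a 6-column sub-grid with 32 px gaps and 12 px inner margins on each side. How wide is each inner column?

Outer content = 684 − 2·60 = 564 px.
564 − 7·20 = 424; ÷8 gives c = 53 px.
6-column span = 6·53 + 5·20 = 418 px.
Inner content = 418 − 2·12 = 394 px.
Subtracting 5 gaps of 32 leaves 234 for 6 columns, so d = 39 px.

39 px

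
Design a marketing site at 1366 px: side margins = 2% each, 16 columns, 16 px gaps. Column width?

66.96 px

Margins: 2% × 1366 = 27.32 px each, so content = 1366 − 54.64 = 1311.36 px.
16 columns + 15 gaps: 16c + 15·16 = 1311.36.
16c = 1311.36 − 240 = 1071.36, so c = 66.96 px.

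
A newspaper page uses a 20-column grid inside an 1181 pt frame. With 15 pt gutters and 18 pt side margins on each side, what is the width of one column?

43 pt

Subtract both margins: 1181 − 2·18 = 1145 pt.
20 columns + 19 gutters: 20c + 19·15 = 1145.
20c = 1145 − 285 = 860, so c = 43 pt.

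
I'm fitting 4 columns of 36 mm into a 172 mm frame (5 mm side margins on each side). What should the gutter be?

6 mm

Inside the margins: 172 − 10 = 162 mm.
4·36 + 3g = 162 → 3g = 18 → g = 6 mm.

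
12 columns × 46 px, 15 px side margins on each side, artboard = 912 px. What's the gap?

30 px

Inside the margins: 912 − 30 = 882 px.
12 columns take 12·46 = 552 px; remaining 330 splits into 11 gaps.
g = 330 / 11 = 30 px.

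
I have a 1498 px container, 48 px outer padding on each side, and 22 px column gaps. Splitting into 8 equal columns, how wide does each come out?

Content width = 1498 − 2·48 = 1402 px.
8 columns + 7 column gaps: 8c + 7·22 = 1402.
8c = 1402 − 154 = 1248, so c = 156 px.

156 px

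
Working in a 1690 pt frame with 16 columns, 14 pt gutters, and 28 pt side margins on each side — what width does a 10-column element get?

1016 pt

Take off 56 pt of margins, leaving 1634 pt.
1634 − 15·14 = 1424; ÷16 gives c = 89 pt.
Span of 10: 10·89 + 9·14 = 890 + 126 = 1016 pt.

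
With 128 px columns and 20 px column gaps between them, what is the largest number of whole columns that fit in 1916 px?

13 columns

Each extra column adds 128 + 20 = 148 px.
(1916 + 20) / 148 = 13.08, so 13 columns fit.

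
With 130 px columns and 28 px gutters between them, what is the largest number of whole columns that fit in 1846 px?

k columns need k·130 + (k−1)·28 = k·158 − 28.
k·158 − 28 ≤ 1846 → k ≤ 1874 / 158 ≈ 11.86, so k = 11.

11 columns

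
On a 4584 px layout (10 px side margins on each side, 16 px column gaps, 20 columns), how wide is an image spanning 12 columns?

Subtract both margins: 4584 − 2·10 = 4564 px.
4564 − 19·16 = 4260; ÷20 gives c = 213 px.
12 columns plus 11 column gaps: 2556 + 176 = 2732 px.

2732 px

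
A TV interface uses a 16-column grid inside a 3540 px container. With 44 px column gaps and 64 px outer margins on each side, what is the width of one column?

Take off 128 px of margins, leaving 3412 px.
16 columns + 15 column gaps: 16c + 15·44 = 3412.
16c = 3412 − 660 = 2752, so c = 172 px.

172 px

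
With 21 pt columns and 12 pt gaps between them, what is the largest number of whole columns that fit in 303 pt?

Each extra column adds 21 + 12 = 33 pt.
(303 + 12) / 33 = 9.55, so 9 columns fit.

9 columns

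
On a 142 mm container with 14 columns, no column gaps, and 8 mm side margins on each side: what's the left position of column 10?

89 mm

Content = 142 − 2·8 = 126 mm.
14c = 126 → c = 9 mm.
Each column+gutter stride is 9 mm; 9 of them past the 8 mm margin is 8 + 81 = 89 mm.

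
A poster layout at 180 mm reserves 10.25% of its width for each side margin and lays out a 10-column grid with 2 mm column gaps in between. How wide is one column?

180 × (1 − 2·10.25%) = 180 × 79.5% = 143.1 mm for the columns.
10 columns + 9 column gaps: 10c + 9·2 = 143.1.
10c = 143.1 − 18 = 125.1, so c = 12.51 mm.

12.51 mm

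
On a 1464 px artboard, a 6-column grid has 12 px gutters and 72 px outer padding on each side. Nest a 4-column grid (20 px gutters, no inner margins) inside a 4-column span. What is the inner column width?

204 px

Subtract both margins: 1464 − 2·72 = 1320 px.
1320 − 5·12 = 1260; ÷6 gives c = 210 px.
4-column span = 4·210 + 3·12 = 876 px.
4 columns + 3 gutters: 4d + 3·20 = 876.
4d = 876 − 60 = 816, so d = 204 px.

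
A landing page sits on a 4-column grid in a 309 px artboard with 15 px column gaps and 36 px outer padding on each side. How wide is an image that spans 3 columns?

174 px

Inside the margins: 309 − 72 = 237 px.
Subtracting 3 column gaps of 15 leaves 192 for 4 columns, so c = 48 px.
3-column span = 3·48 + 2·15 = 174 px.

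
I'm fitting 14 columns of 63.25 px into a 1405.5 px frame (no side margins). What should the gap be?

40 px

14·63.25 + 13g = 1405.5 → 13g = 520 → g = 40 px.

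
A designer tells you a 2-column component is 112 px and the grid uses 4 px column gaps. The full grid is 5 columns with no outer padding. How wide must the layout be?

2 columns + 1 column gap: 2c + 1·4 = 112.
2c = 112 − 4 = 108, so c = 54 px.
Layout = 5·54 + 4·4 = 270 + 16 = 286 px.

286 px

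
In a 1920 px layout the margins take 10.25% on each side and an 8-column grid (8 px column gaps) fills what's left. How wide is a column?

Each margin = 10.25% of 1920 = 196.8 px; content = 1920 − 2·196.8 = 1526.4 px.
8c + 7·8 = 1526.4 → 8c = 1470.4 → c = 183.8 px.

183.8 px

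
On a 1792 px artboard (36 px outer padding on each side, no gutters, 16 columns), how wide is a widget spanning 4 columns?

430 px

Subtract both margins: 1792 − 2·36 = 1720 px.
1720 / 16 = 107.5 px per column.
4-column span = 4·107.5 = 430 px.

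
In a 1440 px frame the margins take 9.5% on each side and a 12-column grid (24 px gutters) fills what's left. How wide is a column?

1440 × (1 − 2·9.5%) = 1440 × 81% = 1166.4 px for the columns.
1166.4 − 11·24 = 902.4; ÷12 gives c = 75.2 px.

75.2 px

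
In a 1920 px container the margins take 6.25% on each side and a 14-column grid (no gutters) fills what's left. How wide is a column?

1920 × (1 − 2·6.25%) = 1920 × 87.5% = 1680 px for the columns.
1680 / 14 = 120 px per column.

120 px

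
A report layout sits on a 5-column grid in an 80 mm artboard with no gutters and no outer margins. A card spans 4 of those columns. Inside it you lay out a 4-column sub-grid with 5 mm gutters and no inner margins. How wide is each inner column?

12.25 mm

5c = 80 → c = 16 mm.
4-column span = 4·16 = 64 mm.
Subtracting 3 gutters of 5 leaves 49 for 4 columns, so d = 12.25 mm.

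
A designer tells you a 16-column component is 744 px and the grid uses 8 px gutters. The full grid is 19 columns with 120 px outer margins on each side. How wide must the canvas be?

1125 px

16c + 15·8 = 744 → 16c = 624 → c = 39 px.
Adding margins, columns and gutters: 240 + 741 + 144 = 1125 px.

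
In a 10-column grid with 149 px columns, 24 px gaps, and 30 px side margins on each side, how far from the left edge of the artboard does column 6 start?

Before column 6: the margin + 5 columns + 5 gaps.
Offset = 30 + 5·(149 + 24) = 30 + 865 = 895 px.

895 px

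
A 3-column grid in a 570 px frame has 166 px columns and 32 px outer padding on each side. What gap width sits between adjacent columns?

Subtract both margins: 570 − 2·32 = 506 px.
Columns use 498 px, leaving 8 px across 2 gaps = 4 px each.

4 px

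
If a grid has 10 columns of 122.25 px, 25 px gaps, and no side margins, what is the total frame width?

Summing: 1222.5 + 225 = 1447.5 px.

1447.5 px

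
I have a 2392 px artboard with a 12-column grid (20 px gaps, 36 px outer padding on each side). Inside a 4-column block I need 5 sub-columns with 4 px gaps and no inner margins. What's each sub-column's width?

Inside the margins: 2392 − 72 = 2320 px.
12 columns + 11 gaps: 12c + 11·20 = 2320.
12c = 2320 − 220 = 2100, so c = 175 px.
Span of 4: 4·175 + 3·20 = 700 + 60 = 760 px.
760 − 4·4 = 744; ÷5 gives d = 148.8 px.

148.8 px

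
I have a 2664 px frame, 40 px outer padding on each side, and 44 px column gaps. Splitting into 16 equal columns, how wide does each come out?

Subtract both margins: 2664 − 2·40 = 2584 px.
Subtracting 15 column gaps of 44 leaves 1924 for 16 columns, so c = 120.25 px.

120.25 px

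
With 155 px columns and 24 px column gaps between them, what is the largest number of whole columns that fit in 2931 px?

16 columns

16 columns: 16·155 + 15·24 = 2840 px ≤ 2931.
17 columns: 3019 px > 2931. So 16.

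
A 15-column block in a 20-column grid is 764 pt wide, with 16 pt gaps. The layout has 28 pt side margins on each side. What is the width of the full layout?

15c + 14·16 = 764 → 15c = 540 → c = 36 pt.
Layout = 2·28 + 20·36 + 19·16 = 56 + 720 + 304 = 1080 pt.

1080 pt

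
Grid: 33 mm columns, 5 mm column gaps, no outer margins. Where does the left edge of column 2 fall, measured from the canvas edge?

No margin, so column 2 starts at 1·(column + gutter) = 1·38 = 38 mm.

38 mm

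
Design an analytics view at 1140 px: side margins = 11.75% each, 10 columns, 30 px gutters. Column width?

60.21 px

Margins: 11.75% × 1140 = 133.95 px each, so content = 1140 − 267.9 = 872.1 px.
872.1 − 9·30 = 602.1; ÷10 gives c = 60.21 px.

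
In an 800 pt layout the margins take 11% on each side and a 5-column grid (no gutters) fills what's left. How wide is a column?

800 × (1 − 2·11%) = 800 × 78% = 624 pt for the columns.
5c = 624 → c = 124.8 pt.

124.8 pt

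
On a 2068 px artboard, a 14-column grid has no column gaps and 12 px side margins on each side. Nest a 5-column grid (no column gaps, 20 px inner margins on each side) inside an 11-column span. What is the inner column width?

313.2 px

Take off 24 px of margins, leaving 2044 px.
14c = 2044 → c = 146 px.
With no column gaps, 11 columns span 11·146 = 1606 px.
Inner content = 1606 − 2·20 = 1566 px.
5d = 1566 → d = 313.2 px.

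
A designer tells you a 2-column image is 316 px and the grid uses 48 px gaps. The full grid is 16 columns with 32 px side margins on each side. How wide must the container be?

2928 px

Subtracting 1 gap of 48 leaves 268 for 2 columns, so c = 134 px.
Container = 2·32 + 16·134 + 15·48 = 64 + 2144 + 720 = 2928 px.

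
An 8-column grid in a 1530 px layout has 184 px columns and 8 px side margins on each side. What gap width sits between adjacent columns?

6 px

Subtract both margins: 1530 − 2·8 = 1514 px.
8 columns take 8·184 = 1472 px; remaining 42 splits into 7 gaps.
g = 42 / 7 = 6 px.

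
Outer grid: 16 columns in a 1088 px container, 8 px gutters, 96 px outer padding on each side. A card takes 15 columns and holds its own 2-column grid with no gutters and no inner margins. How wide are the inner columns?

419.75 px

Outer content = 1088 − 2·96 = 896 px.
16 columns + 15 gutters: 16c + 15·8 = 896.
16c = 896 − 120 = 776, so c = 48.5 px.
Span of 15: 15·48.5 + 14·8 = 727.5 + 112 = 839.5 px.
839.5 / 2 = 419.75 px per column.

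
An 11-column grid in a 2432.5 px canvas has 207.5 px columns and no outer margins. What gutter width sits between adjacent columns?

15 px

11·207.5 + 10g = 2432.5 → 10g = 150 → g = 15 px.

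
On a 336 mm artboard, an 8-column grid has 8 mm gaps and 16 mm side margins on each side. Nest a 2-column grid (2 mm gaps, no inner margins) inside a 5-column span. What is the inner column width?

92.5 mm

Outer content = 336 − 2·16 = 304 mm.
8c + 7·8 = 304 → 8c = 248 → c = 31 mm.
5-column span = 5·31 + 4·8 = 187 mm.
187 − 1·2 = 185; ÷2 gives d = 92.5 mm.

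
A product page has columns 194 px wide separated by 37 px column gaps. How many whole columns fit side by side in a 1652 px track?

Each extra column adds 194 + 37 = 231 px.
(1652 + 37) / 231 = 7.31, so 7 columns fit.

7 columns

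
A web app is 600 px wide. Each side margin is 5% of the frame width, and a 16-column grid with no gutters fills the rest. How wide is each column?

Each margin = 5% of 600 = 30 px; content = 600 − 2·30 = 540 px.
540 / 16 = 33.75 px per column.

33.75 px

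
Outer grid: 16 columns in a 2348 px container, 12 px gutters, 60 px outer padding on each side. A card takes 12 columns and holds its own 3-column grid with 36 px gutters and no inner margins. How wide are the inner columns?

532 px

Subtract both margins: 2348 − 2·60 = 2228 px.
16 columns + 15 gutters: 16c + 15·12 = 2228.
16c = 2228 − 180 = 2048, so c = 128 px.
12 columns plus 11 gutters: 1536 + 132 = 1668 px.
Subtracting 2 gutters of 36 leaves 1596 for 3 columns, so d = 532 px.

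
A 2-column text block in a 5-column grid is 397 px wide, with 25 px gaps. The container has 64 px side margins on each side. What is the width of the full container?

2 columns + 1 gap: 2c + 1·25 = 397.
2c = 397 − 25 = 372, so c = 186 px.
Adding margins, columns and gutters: 128 + 930 + 100 = 1158 px.

1158 px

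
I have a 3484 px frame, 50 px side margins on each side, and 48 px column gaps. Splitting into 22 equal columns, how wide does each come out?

Inside the margins: 3484 − 100 = 3384 px.
22c + 21·48 = 3384 → 22c = 2376 → c = 108 px.

108 px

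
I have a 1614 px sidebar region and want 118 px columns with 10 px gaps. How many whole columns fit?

12 columns: 12·118 + 11·10 = 1526 px ≤ 1614.
13 columns: 1654 px > 1614. So 12.

12 columns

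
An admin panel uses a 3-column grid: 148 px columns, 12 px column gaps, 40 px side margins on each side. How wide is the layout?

548 px

Layout = 2·40 + 3·148 + 2·12 = 80 + 444 + 24 = 548 px.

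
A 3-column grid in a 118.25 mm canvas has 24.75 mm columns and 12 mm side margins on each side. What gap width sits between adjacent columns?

10 mm

Subtract both margins: 118.25 − 2·12 = 94.25 mm.
3 columns take 3·24.75 = 74.25 mm; remaining 20 splits into 2 gaps.
g = 20 / 2 = 10 mm.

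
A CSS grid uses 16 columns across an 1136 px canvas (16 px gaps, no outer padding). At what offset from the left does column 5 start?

288 px

16 columns + 15 gaps: 16c + 15·16 = 1136.
16c = 1136 − 240 = 896, so c = 56 px.
Each column+gutter stride is 72 px; with no margin, 4 of them is 288 px.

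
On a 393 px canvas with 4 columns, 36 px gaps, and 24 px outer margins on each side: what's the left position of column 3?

214.5 px

Subtract both margins: 393 − 2·24 = 345 px.
Subtracting 3 gaps of 36 leaves 237 for 4 columns, so c = 59.25 px.
Each column+gutter stride is 95.25 px; 2 of them past the 24 px margin is 24 + 190.5 = 214.5 px.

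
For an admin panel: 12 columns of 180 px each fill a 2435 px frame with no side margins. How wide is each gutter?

25 px

12·180 + 11g = 2435 → 11g = 275 → g = 25 px.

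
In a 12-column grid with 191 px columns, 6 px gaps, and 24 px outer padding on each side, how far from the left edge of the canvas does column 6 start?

Column 6 starts at margin + 5·(column + gutter) = 24 + 5·197 = 1009 px.

1009 px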